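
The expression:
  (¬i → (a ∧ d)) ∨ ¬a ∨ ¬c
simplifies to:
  d ∨ i ∨ ¬a ∨ ¬c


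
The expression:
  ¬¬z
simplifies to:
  z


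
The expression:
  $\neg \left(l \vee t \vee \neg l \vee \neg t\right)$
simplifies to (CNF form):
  $\text{False}$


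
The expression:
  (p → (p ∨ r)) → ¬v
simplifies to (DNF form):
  ¬v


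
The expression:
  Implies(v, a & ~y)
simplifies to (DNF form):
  ~v | (a & ~y)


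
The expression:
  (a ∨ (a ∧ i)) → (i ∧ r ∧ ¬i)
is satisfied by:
  {a: False}


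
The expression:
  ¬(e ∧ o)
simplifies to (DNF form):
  ¬e ∨ ¬o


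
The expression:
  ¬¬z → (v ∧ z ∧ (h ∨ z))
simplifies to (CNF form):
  v ∨ ¬z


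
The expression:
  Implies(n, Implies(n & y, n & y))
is always true.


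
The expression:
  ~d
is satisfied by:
  {d: False}


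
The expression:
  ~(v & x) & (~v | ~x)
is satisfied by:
  {v: False, x: False}
  {x: True, v: False}
  {v: True, x: False}


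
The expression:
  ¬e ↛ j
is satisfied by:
  {e: False, j: False}


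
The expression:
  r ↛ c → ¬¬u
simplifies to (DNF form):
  c ∨ u ∨ ¬r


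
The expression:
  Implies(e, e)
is always true.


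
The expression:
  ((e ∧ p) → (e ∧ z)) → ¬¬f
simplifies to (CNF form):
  (e ∨ f) ∧ (f ∨ p) ∧ (f ∨ ¬z)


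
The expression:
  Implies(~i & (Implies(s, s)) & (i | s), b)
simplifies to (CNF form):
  b | i | ~s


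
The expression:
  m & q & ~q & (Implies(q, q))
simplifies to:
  False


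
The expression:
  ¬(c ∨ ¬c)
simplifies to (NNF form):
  False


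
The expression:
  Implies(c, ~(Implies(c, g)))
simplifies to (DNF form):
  ~c | ~g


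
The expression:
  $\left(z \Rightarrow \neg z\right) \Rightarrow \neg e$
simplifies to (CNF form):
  $z \vee \neg e$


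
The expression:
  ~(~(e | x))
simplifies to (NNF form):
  e | x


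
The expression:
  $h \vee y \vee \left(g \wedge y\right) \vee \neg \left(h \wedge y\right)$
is always true.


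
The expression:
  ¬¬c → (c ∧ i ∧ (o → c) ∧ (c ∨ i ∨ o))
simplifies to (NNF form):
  i ∨ ¬c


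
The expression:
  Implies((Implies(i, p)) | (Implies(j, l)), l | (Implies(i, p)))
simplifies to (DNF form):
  j | l | p | ~i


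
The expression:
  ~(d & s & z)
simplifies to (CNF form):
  ~d | ~s | ~z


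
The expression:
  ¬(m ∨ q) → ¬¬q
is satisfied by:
  {q: True, m: True}
  {q: True, m: False}
  {m: True, q: False}


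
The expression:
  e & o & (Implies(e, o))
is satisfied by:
  {e: True, o: True}


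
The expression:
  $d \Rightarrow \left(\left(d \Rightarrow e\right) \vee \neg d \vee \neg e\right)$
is always true.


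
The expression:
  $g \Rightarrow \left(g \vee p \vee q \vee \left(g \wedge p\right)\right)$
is always true.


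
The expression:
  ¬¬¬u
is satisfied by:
  {u: False}


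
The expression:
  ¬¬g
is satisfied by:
  {g: True}


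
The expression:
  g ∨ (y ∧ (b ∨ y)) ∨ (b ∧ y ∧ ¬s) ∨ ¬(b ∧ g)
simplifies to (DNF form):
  True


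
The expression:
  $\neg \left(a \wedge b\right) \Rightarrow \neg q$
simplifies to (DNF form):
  $\left(a \wedge b\right) \vee \neg q$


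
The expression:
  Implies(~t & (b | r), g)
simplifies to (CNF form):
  (g | t | ~b) & (g | t | ~r)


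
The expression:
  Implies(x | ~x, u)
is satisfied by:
  {u: True}


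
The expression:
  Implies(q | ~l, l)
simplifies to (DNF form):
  l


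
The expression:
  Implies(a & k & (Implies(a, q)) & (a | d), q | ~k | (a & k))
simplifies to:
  True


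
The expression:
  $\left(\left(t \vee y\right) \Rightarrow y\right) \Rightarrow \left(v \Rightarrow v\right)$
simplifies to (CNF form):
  $\text{True}$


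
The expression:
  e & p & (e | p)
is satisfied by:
  {p: True, e: True}


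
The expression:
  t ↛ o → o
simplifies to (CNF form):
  o ∨ ¬t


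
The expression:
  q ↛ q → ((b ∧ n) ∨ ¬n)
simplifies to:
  True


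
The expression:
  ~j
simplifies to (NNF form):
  ~j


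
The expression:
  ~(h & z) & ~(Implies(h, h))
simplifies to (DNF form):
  False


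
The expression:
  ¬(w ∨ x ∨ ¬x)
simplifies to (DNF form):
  False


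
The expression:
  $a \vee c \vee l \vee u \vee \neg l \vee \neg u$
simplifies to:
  $\text{True}$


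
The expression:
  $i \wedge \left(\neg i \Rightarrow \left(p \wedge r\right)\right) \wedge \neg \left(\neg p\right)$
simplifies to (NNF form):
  $i \wedge p$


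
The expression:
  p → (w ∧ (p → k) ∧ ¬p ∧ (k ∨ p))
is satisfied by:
  {p: False}


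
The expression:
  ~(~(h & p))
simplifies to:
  h & p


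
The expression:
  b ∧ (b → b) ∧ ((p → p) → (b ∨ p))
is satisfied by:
  {b: True}


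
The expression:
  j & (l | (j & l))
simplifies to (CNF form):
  j & l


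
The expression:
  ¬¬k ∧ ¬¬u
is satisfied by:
  {u: True, k: True}


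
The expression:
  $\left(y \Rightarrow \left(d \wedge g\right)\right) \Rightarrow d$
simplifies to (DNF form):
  $d \vee y$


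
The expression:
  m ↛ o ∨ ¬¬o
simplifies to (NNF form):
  m ∨ o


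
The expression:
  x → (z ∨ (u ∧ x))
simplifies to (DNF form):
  u ∨ z ∨ ¬x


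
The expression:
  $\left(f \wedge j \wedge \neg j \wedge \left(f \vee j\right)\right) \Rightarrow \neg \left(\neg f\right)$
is always true.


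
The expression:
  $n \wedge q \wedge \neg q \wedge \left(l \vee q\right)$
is never true.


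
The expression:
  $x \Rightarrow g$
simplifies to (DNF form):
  $g \vee \neg x$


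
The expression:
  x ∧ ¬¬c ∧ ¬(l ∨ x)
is never true.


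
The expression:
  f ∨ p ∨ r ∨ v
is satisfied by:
  {r: True, v: True, p: True, f: True}
  {r: True, v: True, p: True, f: False}
  {r: True, v: True, f: True, p: False}
  {r: True, v: True, f: False, p: False}
  {r: True, p: True, f: True, v: False}
  {r: True, p: True, f: False, v: False}
  {r: True, p: False, f: True, v: False}
  {r: True, p: False, f: False, v: False}
  {v: True, p: True, f: True, r: False}
  {v: True, p: True, f: False, r: False}
  {v: True, f: True, p: False, r: False}
  {v: True, f: False, p: False, r: False}
  {p: True, f: True, v: False, r: False}
  {p: True, v: False, f: False, r: False}
  {f: True, v: False, p: False, r: False}


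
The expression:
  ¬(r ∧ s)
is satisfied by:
  {s: False, r: False}
  {r: True, s: False}
  {s: True, r: False}


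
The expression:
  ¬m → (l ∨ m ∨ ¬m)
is always true.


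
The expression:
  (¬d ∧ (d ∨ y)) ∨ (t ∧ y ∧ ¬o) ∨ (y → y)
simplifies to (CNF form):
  True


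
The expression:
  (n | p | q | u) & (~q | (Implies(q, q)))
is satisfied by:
  {n: True, q: True, u: True, p: True}
  {n: True, q: True, u: True, p: False}
  {n: True, q: True, p: True, u: False}
  {n: True, q: True, p: False, u: False}
  {n: True, u: True, p: True, q: False}
  {n: True, u: True, p: False, q: False}
  {n: True, u: False, p: True, q: False}
  {n: True, u: False, p: False, q: False}
  {q: True, u: True, p: True, n: False}
  {q: True, u: True, p: False, n: False}
  {q: True, p: True, u: False, n: False}
  {q: True, p: False, u: False, n: False}
  {u: True, p: True, q: False, n: False}
  {u: True, q: False, p: False, n: False}
  {p: True, q: False, u: False, n: False}


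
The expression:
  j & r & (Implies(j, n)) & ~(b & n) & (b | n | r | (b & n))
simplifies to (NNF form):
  j & n & r & ~b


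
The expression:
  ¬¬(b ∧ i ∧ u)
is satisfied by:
  {i: True, u: True, b: True}


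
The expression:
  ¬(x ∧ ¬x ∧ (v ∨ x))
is always true.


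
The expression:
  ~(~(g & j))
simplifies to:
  g & j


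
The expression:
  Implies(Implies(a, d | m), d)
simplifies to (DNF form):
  d | (a & ~m)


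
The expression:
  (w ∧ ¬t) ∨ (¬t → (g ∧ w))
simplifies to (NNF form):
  t ∨ w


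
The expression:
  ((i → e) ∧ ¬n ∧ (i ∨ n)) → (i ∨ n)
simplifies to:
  True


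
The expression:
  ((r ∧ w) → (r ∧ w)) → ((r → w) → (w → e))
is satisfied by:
  {e: True, w: False}
  {w: False, e: False}
  {w: True, e: True}


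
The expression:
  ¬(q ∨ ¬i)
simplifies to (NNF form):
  i ∧ ¬q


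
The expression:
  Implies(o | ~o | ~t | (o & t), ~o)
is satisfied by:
  {o: False}


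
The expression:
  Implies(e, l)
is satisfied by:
  {l: True, e: False}
  {e: False, l: False}
  {e: True, l: True}


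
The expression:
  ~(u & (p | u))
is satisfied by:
  {u: False}


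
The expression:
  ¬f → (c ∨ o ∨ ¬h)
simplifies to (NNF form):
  c ∨ f ∨ o ∨ ¬h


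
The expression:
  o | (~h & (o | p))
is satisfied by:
  {o: True, p: True, h: False}
  {o: True, h: False, p: False}
  {o: True, p: True, h: True}
  {o: True, h: True, p: False}
  {p: True, h: False, o: False}


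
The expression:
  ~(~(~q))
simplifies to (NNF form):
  ~q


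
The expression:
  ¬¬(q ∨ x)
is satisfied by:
  {x: True, q: True}
  {x: True, q: False}
  {q: True, x: False}


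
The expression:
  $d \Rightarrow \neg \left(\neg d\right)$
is always true.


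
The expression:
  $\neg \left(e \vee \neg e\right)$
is never true.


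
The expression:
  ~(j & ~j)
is always true.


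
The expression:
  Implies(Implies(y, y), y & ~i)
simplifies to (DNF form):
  y & ~i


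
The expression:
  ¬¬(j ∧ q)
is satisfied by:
  {j: True, q: True}


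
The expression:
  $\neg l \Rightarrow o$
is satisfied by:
  {o: True, l: True}
  {o: True, l: False}
  {l: True, o: False}


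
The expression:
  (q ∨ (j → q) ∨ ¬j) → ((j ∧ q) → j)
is always true.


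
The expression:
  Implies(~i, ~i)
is always true.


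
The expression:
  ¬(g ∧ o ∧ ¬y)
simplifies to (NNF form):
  y ∨ ¬g ∨ ¬o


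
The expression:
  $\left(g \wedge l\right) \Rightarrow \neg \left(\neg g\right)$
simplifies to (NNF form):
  $\text{True}$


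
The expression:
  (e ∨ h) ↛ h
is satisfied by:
  {e: True, h: False}


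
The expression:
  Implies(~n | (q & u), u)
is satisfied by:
  {n: True, u: True}
  {n: True, u: False}
  {u: True, n: False}


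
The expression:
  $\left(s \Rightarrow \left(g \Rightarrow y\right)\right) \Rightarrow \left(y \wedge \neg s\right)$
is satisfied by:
  {y: True, g: True, s: False}
  {y: True, g: False, s: False}
  {s: True, g: True, y: False}


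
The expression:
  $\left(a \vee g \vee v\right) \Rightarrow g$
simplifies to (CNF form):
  $\left(g \vee \neg a\right) \wedge \left(g \vee \neg v\right)$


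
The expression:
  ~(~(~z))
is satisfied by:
  {z: False}


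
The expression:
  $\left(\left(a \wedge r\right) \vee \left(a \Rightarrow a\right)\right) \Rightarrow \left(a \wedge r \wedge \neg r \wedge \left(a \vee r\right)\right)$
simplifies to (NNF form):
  $\text{False}$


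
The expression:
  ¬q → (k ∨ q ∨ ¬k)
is always true.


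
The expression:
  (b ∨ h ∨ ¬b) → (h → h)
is always true.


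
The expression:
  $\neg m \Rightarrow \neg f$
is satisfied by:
  {m: True, f: False}
  {f: False, m: False}
  {f: True, m: True}


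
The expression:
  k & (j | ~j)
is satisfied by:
  {k: True}


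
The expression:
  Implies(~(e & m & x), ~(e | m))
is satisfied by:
  {x: True, e: False, m: False}
  {e: False, m: False, x: False}
  {x: True, m: True, e: True}


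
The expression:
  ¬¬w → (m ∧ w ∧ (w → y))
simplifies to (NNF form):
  (m ∧ y) ∨ ¬w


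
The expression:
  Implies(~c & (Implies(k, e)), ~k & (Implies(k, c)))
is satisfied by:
  {c: True, k: False, e: False}
  {k: False, e: False, c: False}
  {e: True, c: True, k: False}
  {e: True, k: False, c: False}
  {c: True, k: True, e: False}
  {k: True, c: False, e: False}
  {e: True, k: True, c: True}


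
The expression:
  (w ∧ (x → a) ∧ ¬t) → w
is always true.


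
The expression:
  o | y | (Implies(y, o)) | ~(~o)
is always true.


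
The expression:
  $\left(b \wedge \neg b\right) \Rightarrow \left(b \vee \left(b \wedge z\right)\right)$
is always true.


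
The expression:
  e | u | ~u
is always true.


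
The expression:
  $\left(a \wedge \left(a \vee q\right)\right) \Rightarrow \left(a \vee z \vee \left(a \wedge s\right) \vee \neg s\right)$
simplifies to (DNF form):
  $\text{True}$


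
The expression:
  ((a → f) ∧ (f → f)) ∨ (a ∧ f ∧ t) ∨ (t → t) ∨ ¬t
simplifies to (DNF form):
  True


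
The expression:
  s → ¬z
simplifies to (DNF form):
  ¬s ∨ ¬z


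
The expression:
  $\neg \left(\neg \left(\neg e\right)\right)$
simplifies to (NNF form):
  $\neg e$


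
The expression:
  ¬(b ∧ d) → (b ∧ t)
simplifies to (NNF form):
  b ∧ (d ∨ t)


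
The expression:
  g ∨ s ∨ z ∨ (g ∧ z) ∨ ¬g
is always true.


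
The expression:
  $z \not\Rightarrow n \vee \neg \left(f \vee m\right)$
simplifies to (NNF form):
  $\left(z \vee \neg f\right) \wedge \left(z \vee \neg m\right) \wedge \left(\neg f \vee \neg n\right) \wedge \left(\neg m \vee \neg n\right)$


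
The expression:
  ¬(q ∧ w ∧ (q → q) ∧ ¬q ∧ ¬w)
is always true.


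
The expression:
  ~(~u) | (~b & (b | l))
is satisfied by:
  {l: True, u: True, b: False}
  {u: True, b: False, l: False}
  {l: True, u: True, b: True}
  {u: True, b: True, l: False}
  {l: True, b: False, u: False}


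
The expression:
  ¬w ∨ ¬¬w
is always true.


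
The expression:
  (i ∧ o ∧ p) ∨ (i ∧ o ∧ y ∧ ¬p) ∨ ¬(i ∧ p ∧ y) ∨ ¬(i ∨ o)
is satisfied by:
  {o: True, p: False, y: False, i: False}
  {i: False, p: False, o: False, y: False}
  {i: True, o: True, p: False, y: False}
  {i: True, p: False, o: False, y: False}
  {y: True, o: True, i: False, p: False}
  {y: True, i: False, p: False, o: False}
  {y: True, i: True, o: True, p: False}
  {y: True, i: True, p: False, o: False}
  {o: True, p: True, y: False, i: False}
  {p: True, y: False, o: False, i: False}
  {i: True, p: True, o: True, y: False}
  {i: True, p: True, y: False, o: False}
  {o: True, p: True, y: True, i: False}
  {p: True, y: True, i: False, o: False}
  {i: True, p: True, y: True, o: True}


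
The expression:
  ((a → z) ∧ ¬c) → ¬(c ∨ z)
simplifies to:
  c ∨ ¬z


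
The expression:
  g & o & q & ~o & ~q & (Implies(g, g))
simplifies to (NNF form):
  False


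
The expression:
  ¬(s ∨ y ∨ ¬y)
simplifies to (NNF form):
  False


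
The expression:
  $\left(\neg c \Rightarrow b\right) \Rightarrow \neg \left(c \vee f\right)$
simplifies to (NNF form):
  $\neg c \wedge \left(\neg b \vee \neg f\right)$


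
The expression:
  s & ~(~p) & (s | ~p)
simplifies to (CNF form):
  p & s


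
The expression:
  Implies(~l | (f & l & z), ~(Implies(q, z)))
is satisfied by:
  {l: True, q: True, z: False, f: False}
  {l: True, q: False, z: False, f: False}
  {f: True, l: True, q: True, z: False}
  {f: True, l: True, q: False, z: False}
  {q: True, f: False, l: False, z: False}
  {f: True, q: True, l: False, z: False}
  {z: True, l: True, q: True, f: False}
  {z: True, l: True, q: False, f: False}


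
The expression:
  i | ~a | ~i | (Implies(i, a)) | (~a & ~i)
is always true.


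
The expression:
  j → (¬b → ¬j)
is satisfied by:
  {b: True, j: False}
  {j: False, b: False}
  {j: True, b: True}


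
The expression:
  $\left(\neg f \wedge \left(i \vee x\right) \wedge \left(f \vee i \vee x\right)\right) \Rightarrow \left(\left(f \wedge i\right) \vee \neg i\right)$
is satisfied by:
  {f: True, i: False}
  {i: False, f: False}
  {i: True, f: True}


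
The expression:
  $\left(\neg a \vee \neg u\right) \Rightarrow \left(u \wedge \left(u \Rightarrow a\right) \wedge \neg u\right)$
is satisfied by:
  {a: True, u: True}


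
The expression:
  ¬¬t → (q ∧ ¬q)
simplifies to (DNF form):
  ¬t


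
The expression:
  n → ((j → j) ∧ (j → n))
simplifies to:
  True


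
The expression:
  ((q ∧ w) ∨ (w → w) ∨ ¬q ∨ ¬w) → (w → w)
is always true.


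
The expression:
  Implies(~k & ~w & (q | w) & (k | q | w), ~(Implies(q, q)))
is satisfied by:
  {k: True, w: True, q: False}
  {k: True, w: False, q: False}
  {w: True, k: False, q: False}
  {k: False, w: False, q: False}
  {k: True, q: True, w: True}
  {k: True, q: True, w: False}
  {q: True, w: True, k: False}


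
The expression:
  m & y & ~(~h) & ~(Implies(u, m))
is never true.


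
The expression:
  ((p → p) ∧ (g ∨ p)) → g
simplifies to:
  g ∨ ¬p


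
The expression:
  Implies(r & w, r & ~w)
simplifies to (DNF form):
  ~r | ~w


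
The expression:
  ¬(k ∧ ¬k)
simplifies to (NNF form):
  True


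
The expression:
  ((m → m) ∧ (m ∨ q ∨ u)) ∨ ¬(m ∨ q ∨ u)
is always true.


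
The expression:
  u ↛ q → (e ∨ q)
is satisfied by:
  {q: True, e: True, u: False}
  {q: True, u: False, e: False}
  {e: True, u: False, q: False}
  {e: False, u: False, q: False}
  {q: True, e: True, u: True}
  {q: True, u: True, e: False}
  {e: True, u: True, q: False}


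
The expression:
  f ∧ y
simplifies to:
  f ∧ y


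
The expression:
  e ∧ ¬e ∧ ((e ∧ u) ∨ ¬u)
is never true.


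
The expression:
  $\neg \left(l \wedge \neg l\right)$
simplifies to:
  $\text{True}$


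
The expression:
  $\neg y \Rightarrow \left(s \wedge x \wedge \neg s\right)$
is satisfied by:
  {y: True}


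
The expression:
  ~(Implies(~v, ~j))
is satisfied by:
  {j: True, v: False}


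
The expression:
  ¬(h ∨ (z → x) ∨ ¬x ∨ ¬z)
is never true.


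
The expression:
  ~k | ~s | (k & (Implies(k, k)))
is always true.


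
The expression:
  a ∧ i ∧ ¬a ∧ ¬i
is never true.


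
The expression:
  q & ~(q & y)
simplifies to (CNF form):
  q & ~y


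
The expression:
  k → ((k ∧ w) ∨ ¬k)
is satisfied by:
  {w: True, k: False}
  {k: False, w: False}
  {k: True, w: True}


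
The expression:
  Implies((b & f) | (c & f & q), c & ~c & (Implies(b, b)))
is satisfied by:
  {c: False, q: False, f: False, b: False}
  {q: True, b: False, c: False, f: False}
  {c: True, b: False, q: False, f: False}
  {q: True, c: True, b: False, f: False}
  {b: True, c: False, q: False, f: False}
  {b: True, q: True, c: False, f: False}
  {b: True, c: True, q: False, f: False}
  {b: True, q: True, c: True, f: False}
  {f: True, b: False, c: False, q: False}
  {f: True, q: True, b: False, c: False}
  {f: True, c: True, b: False, q: False}


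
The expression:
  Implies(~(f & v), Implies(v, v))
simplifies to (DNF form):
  True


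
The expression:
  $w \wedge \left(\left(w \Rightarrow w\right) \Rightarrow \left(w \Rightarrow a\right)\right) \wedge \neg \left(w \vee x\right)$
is never true.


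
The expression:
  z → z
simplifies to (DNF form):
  True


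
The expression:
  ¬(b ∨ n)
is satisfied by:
  {n: False, b: False}


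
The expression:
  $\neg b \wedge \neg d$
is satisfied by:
  {d: False, b: False}


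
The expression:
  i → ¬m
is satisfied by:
  {m: False, i: False}
  {i: True, m: False}
  {m: True, i: False}


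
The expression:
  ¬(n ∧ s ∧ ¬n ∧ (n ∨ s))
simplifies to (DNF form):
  True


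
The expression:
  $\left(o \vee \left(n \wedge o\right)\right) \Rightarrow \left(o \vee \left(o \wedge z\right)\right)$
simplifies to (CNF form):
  $\text{True}$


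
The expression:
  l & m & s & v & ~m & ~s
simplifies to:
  False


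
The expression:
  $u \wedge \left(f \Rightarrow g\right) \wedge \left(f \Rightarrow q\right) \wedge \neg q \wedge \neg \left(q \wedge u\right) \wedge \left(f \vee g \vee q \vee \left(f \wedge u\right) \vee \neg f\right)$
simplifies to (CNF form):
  $u \wedge \neg f \wedge \neg q$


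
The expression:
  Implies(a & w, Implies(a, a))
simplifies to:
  True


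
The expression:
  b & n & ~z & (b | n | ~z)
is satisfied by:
  {b: True, n: True, z: False}


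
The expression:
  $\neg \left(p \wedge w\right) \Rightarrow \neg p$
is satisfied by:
  {w: True, p: False}
  {p: False, w: False}
  {p: True, w: True}


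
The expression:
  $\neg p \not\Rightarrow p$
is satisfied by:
  {p: False}


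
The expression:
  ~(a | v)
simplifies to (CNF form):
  ~a & ~v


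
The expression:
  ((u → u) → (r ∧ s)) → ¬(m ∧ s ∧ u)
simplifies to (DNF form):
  ¬m ∨ ¬r ∨ ¬s ∨ ¬u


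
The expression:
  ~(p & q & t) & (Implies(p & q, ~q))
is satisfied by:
  {p: False, q: False}
  {q: True, p: False}
  {p: True, q: False}


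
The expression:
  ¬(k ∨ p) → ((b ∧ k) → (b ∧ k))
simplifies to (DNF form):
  True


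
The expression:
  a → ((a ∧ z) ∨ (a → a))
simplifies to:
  True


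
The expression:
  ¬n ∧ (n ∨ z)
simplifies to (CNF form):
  z ∧ ¬n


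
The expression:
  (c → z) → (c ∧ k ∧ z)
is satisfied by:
  {c: True, k: True, z: False}
  {c: True, z: False, k: False}
  {c: True, k: True, z: True}


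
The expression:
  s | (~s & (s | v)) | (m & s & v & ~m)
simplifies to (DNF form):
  s | v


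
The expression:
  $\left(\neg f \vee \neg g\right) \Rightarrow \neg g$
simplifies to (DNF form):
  $f \vee \neg g$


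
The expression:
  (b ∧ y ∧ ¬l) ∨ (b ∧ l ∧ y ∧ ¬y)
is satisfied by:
  {b: True, y: True, l: False}


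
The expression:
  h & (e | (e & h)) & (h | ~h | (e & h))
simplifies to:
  e & h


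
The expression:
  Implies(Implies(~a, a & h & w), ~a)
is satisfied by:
  {a: False}


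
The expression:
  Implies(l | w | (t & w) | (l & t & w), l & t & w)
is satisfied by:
  {t: True, l: False, w: False}
  {l: False, w: False, t: False}
  {t: True, w: True, l: True}


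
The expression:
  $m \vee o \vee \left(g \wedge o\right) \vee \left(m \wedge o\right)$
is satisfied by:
  {o: True, m: True}
  {o: True, m: False}
  {m: True, o: False}


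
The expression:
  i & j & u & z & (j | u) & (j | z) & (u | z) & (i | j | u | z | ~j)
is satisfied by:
  {z: True, i: True, j: True, u: True}


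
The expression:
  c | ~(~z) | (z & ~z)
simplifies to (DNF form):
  c | z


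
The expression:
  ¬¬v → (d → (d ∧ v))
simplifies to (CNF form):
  True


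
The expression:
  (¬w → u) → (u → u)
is always true.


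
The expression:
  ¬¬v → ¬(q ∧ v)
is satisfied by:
  {v: False, q: False}
  {q: True, v: False}
  {v: True, q: False}


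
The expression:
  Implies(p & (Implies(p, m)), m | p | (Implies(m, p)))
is always true.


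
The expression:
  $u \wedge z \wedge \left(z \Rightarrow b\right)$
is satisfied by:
  {z: True, u: True, b: True}


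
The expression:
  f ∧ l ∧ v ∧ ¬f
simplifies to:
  False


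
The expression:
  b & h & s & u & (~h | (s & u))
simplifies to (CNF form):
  b & h & s & u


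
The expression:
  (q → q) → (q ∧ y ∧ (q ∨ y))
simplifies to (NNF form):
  q ∧ y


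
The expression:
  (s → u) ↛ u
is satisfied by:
  {u: False, s: False}


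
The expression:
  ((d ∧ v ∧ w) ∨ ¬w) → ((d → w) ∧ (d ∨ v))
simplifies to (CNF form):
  (v ∨ w) ∧ (w ∨ ¬d)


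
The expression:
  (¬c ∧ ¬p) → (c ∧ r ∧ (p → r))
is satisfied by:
  {c: True, p: True}
  {c: True, p: False}
  {p: True, c: False}


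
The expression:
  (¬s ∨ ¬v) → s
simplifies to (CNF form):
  s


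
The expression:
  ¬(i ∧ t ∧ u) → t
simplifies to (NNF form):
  t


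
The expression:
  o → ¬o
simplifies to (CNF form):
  ¬o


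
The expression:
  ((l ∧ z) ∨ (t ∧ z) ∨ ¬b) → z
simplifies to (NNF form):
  b ∨ z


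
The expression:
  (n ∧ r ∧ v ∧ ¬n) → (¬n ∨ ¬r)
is always true.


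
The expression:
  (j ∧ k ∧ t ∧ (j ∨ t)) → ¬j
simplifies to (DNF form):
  ¬j ∨ ¬k ∨ ¬t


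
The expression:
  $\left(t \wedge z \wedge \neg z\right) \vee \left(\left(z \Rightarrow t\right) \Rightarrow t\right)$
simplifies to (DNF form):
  $t \vee z$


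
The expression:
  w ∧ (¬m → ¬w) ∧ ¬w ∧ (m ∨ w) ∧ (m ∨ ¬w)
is never true.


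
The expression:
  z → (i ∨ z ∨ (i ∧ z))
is always true.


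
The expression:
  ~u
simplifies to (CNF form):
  ~u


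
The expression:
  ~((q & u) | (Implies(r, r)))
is never true.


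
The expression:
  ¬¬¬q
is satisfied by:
  {q: False}


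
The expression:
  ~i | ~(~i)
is always true.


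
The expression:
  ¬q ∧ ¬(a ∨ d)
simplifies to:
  ¬a ∧ ¬d ∧ ¬q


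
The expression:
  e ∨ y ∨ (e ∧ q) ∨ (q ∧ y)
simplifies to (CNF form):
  e ∨ y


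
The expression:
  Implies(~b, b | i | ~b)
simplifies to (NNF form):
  True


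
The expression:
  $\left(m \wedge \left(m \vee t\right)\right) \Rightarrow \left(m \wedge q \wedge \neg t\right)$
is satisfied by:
  {q: True, m: False, t: False}
  {q: False, m: False, t: False}
  {t: True, q: True, m: False}
  {t: True, q: False, m: False}
  {m: True, q: True, t: False}


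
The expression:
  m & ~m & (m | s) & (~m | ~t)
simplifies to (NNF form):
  False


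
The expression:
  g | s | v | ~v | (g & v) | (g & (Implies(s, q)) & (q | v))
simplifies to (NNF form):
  True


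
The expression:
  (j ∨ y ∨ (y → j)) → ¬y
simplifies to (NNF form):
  ¬y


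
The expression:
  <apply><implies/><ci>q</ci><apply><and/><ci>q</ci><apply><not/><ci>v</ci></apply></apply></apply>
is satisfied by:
  {v: False, q: False}
  {q: True, v: False}
  {v: True, q: False}


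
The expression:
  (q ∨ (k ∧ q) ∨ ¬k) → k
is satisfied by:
  {k: True}


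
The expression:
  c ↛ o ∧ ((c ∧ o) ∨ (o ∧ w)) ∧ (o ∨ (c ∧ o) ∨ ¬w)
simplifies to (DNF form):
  False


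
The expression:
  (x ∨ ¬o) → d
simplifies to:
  d ∨ (o ∧ ¬x)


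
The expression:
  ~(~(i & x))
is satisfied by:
  {i: True, x: True}


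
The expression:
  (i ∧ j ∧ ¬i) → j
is always true.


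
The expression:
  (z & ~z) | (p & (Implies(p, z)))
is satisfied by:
  {z: True, p: True}


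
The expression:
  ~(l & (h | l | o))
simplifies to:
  ~l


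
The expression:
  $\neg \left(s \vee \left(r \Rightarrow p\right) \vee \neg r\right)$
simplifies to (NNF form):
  $r \wedge \neg p \wedge \neg s$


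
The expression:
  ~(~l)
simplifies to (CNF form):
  l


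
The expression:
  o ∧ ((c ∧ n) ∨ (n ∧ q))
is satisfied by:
  {n: True, o: True, q: True, c: True}
  {n: True, o: True, q: True, c: False}
  {n: True, o: True, c: True, q: False}


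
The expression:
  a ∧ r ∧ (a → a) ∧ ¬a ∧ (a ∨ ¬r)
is never true.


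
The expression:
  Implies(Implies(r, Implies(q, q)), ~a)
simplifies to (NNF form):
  ~a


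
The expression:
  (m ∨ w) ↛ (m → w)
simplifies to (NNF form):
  m ∧ ¬w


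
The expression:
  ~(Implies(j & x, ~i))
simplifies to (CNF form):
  i & j & x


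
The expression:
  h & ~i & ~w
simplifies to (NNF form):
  h & ~i & ~w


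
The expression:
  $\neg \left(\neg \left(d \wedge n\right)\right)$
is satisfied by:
  {d: True, n: True}


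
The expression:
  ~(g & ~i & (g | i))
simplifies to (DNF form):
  i | ~g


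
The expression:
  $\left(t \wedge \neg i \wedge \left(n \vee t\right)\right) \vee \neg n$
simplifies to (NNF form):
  $\left(t \wedge \neg i\right) \vee \neg n$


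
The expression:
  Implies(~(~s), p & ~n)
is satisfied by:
  {p: True, n: False, s: False}
  {n: False, s: False, p: False}
  {p: True, n: True, s: False}
  {n: True, p: False, s: False}
  {s: True, p: True, n: False}


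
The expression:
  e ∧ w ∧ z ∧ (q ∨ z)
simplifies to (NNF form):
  e ∧ w ∧ z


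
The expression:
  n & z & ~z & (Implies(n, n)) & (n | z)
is never true.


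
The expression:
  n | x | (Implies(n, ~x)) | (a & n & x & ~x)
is always true.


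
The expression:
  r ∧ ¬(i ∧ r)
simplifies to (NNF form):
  r ∧ ¬i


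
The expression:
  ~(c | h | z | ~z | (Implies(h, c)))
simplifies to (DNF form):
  False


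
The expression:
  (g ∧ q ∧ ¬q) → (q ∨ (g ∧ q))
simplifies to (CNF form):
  True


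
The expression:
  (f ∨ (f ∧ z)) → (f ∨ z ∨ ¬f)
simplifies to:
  True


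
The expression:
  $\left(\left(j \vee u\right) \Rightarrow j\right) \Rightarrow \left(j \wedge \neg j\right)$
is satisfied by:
  {u: True, j: False}


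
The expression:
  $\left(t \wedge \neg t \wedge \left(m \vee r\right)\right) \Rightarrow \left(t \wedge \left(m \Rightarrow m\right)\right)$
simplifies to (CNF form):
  $\text{True}$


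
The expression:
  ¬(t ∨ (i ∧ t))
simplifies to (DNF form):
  ¬t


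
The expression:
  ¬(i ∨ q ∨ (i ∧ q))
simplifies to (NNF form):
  ¬i ∧ ¬q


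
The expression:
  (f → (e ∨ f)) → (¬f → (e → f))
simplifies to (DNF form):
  f ∨ ¬e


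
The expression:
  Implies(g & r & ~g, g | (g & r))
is always true.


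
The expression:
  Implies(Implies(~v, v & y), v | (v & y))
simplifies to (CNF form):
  True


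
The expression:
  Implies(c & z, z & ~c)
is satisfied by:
  {c: False, z: False}
  {z: True, c: False}
  {c: True, z: False}


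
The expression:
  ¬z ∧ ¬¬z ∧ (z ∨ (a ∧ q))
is never true.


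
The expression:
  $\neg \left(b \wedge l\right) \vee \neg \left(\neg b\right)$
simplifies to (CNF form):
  $\text{True}$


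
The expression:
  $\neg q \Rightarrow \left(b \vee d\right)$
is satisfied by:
  {b: True, d: True, q: True}
  {b: True, d: True, q: False}
  {b: True, q: True, d: False}
  {b: True, q: False, d: False}
  {d: True, q: True, b: False}
  {d: True, q: False, b: False}
  {q: True, d: False, b: False}


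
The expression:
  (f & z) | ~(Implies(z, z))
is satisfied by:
  {z: True, f: True}


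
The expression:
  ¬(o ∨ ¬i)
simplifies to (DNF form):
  i ∧ ¬o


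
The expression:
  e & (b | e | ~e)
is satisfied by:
  {e: True}


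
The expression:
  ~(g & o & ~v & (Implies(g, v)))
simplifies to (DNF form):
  True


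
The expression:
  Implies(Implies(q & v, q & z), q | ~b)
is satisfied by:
  {q: True, b: False}
  {b: False, q: False}
  {b: True, q: True}


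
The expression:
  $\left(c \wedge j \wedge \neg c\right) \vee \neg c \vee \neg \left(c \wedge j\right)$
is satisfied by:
  {c: False, j: False}
  {j: True, c: False}
  {c: True, j: False}


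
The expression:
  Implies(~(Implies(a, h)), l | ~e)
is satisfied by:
  {h: True, l: True, e: False, a: False}
  {h: True, e: False, l: False, a: False}
  {l: True, h: False, e: False, a: False}
  {h: False, e: False, l: False, a: False}
  {a: True, h: True, l: True, e: False}
  {a: True, h: True, e: False, l: False}
  {a: True, l: True, h: False, e: False}
  {a: True, h: False, e: False, l: False}
  {h: True, e: True, l: True, a: False}
  {h: True, e: True, a: False, l: False}
  {e: True, l: True, a: False, h: False}
  {e: True, a: False, l: False, h: False}
  {h: True, e: True, a: True, l: True}
  {h: True, e: True, a: True, l: False}
  {e: True, a: True, l: True, h: False}


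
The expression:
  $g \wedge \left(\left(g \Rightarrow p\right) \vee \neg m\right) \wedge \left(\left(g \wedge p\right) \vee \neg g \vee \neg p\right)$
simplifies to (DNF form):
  $\left(g \wedge p\right) \vee \left(g \wedge \neg m\right)$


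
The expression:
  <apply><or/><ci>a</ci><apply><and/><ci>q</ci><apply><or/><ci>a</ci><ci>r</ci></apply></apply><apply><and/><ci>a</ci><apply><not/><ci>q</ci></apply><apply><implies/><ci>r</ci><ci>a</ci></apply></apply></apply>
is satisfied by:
  {r: True, a: True, q: True}
  {r: True, a: True, q: False}
  {a: True, q: True, r: False}
  {a: True, q: False, r: False}
  {r: True, q: True, a: False}


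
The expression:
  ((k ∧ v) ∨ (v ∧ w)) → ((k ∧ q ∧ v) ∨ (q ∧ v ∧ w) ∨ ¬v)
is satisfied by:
  {q: True, w: False, v: False, k: False}
  {k: True, q: True, w: False, v: False}
  {q: True, w: True, v: False, k: False}
  {k: True, q: True, w: True, v: False}
  {k: False, w: False, v: False, q: False}
  {k: True, w: False, v: False, q: False}
  {w: True, k: False, v: False, q: False}
  {k: True, w: True, v: False, q: False}
  {v: True, q: True, k: False, w: False}
  {k: True, v: True, q: True, w: False}
  {v: True, q: True, w: True, k: False}
  {k: True, v: True, q: True, w: True}
  {v: True, q: False, w: False, k: False}


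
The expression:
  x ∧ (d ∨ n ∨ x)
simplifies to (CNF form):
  x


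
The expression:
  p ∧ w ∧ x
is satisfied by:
  {p: True, w: True, x: True}


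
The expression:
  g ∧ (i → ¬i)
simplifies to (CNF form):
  g ∧ ¬i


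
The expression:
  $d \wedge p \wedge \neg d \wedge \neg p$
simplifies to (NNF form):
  $\text{False}$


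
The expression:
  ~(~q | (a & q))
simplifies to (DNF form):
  q & ~a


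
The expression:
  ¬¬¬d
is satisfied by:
  {d: False}


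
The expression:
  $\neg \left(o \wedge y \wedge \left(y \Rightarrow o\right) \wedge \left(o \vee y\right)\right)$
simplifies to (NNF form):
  $\neg o \vee \neg y$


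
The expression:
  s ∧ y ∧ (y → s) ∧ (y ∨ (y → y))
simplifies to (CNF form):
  s ∧ y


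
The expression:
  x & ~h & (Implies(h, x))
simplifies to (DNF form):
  x & ~h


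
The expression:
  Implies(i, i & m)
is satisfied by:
  {m: True, i: False}
  {i: False, m: False}
  {i: True, m: True}


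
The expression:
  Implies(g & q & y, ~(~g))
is always true.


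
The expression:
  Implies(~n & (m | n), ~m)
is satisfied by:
  {n: True, m: False}
  {m: False, n: False}
  {m: True, n: True}


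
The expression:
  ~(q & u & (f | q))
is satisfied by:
  {u: False, q: False}
  {q: True, u: False}
  {u: True, q: False}


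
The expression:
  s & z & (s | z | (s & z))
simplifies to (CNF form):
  s & z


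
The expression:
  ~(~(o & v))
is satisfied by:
  {o: True, v: True}


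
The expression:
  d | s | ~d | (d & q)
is always true.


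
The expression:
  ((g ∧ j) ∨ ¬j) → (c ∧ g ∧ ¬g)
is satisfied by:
  {j: True, g: False}


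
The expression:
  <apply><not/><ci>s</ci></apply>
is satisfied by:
  {s: False}


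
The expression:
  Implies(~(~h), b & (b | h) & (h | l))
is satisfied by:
  {b: True, h: False}
  {h: False, b: False}
  {h: True, b: True}


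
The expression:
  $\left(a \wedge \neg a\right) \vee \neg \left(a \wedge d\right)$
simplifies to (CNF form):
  $\neg a \vee \neg d$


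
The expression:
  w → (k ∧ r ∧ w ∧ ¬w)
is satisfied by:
  {w: False}


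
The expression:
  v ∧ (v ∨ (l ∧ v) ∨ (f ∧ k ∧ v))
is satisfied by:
  {v: True}


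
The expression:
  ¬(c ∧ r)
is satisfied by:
  {c: False, r: False}
  {r: True, c: False}
  {c: True, r: False}


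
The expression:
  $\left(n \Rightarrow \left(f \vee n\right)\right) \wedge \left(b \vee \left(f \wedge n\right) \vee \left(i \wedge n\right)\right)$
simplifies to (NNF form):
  $b \vee \left(f \wedge n\right) \vee \left(i \wedge n\right)$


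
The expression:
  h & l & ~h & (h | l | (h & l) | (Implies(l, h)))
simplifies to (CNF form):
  False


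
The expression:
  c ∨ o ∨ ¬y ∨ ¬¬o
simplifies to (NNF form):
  c ∨ o ∨ ¬y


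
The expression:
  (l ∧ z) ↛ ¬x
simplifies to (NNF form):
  l ∧ x ∧ z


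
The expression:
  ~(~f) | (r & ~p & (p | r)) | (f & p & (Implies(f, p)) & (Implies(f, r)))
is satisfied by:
  {f: True, r: True, p: False}
  {f: True, r: False, p: False}
  {p: True, f: True, r: True}
  {p: True, f: True, r: False}
  {r: True, p: False, f: False}


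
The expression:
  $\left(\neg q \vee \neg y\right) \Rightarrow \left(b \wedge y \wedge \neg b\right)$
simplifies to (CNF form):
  $q \wedge y$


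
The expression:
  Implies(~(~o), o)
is always true.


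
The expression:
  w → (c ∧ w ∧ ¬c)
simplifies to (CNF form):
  ¬w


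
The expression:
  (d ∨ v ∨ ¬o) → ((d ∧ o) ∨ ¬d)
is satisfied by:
  {o: True, d: False}
  {d: False, o: False}
  {d: True, o: True}


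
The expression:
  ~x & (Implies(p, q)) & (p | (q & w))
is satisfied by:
  {q: True, p: True, w: True, x: False}
  {q: True, p: True, w: False, x: False}
  {q: True, w: True, p: False, x: False}


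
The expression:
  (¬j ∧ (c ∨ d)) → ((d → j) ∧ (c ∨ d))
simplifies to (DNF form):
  j ∨ ¬d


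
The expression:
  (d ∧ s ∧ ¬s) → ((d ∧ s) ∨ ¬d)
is always true.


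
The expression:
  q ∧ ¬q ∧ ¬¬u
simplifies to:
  False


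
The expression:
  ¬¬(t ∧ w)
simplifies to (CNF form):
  t ∧ w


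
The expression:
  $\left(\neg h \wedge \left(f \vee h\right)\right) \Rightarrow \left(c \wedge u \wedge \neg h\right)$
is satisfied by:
  {c: True, h: True, u: True, f: False}
  {c: True, h: True, u: False, f: False}
  {h: True, u: True, c: False, f: False}
  {h: True, c: False, u: False, f: False}
  {c: True, u: True, h: False, f: False}
  {c: True, u: False, h: False, f: False}
  {u: True, c: False, h: False, f: False}
  {u: False, c: False, h: False, f: False}
  {f: True, c: True, h: True, u: True}
  {f: True, c: True, h: True, u: False}
  {f: True, h: True, u: True, c: False}
  {f: True, h: True, u: False, c: False}
  {f: True, c: True, u: True, h: False}


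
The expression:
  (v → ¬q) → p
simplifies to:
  p ∨ (q ∧ v)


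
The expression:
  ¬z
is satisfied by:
  {z: False}


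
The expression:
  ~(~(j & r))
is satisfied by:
  {r: True, j: True}


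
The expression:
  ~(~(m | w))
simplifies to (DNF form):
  m | w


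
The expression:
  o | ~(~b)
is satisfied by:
  {b: True, o: True}
  {b: True, o: False}
  {o: True, b: False}


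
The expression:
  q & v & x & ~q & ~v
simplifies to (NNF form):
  False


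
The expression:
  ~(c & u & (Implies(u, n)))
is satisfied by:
  {u: False, c: False, n: False}
  {n: True, u: False, c: False}
  {c: True, u: False, n: False}
  {n: True, c: True, u: False}
  {u: True, n: False, c: False}
  {n: True, u: True, c: False}
  {c: True, u: True, n: False}


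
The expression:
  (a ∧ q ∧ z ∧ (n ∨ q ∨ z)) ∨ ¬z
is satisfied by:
  {a: True, q: True, z: False}
  {a: True, q: False, z: False}
  {q: True, a: False, z: False}
  {a: False, q: False, z: False}
  {a: True, z: True, q: True}


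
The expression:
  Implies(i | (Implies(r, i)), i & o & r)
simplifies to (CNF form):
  r & (o | ~i)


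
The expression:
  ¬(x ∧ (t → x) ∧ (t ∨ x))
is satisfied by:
  {x: False}
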